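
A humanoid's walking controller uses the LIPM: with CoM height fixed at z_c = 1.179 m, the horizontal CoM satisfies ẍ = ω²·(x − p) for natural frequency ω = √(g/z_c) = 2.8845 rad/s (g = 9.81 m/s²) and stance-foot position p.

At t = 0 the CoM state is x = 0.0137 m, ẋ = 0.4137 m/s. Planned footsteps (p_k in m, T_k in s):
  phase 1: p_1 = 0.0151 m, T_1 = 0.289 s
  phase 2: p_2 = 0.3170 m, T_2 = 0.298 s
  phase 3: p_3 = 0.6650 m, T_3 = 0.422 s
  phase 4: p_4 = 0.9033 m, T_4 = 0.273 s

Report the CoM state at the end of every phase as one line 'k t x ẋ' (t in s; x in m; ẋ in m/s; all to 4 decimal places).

phase 1: p=0.0151, T=0.289, ωT=0.833620, cosh=1.368055, sinh=0.933582; start (x,ẋ)=(0.013700, 0.413700) → end (x,ẋ)=(0.147081, 0.562194)
phase 2: p=0.3170, T=0.298, ωT=0.859581, cosh=1.392755, sinh=0.969416; start (x,ẋ)=(0.147081, 0.562194) → end (x,ẋ)=(0.269285, 0.307857)
phase 3: p=0.6650, T=0.422, ωT=1.217259, cosh=1.836978, sinh=1.540938; start (x,ẋ)=(0.269285, 0.307857) → end (x,ẋ)=(0.102541, -1.193362)
phase 4: p=0.9033, T=0.273, ωT=0.787469, cosh=1.326410, sinh=0.871415; start (x,ẋ)=(0.102541, -1.193362) → end (x,ẋ)=(-0.519353, -3.595674)

1 0.2890 0.1471 0.5622
2 0.5870 0.2693 0.3079
3 1.0090 0.1025 -1.1934
4 1.2820 -0.5194 -3.5957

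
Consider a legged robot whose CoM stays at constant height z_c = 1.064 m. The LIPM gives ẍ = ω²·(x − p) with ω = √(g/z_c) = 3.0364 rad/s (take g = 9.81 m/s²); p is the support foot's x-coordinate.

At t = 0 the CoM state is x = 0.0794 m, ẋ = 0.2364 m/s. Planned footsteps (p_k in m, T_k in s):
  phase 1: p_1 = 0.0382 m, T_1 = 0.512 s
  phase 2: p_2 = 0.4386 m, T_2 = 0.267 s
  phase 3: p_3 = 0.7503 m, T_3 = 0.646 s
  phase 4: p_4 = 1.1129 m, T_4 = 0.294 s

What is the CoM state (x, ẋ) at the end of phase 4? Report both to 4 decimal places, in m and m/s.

phase 1: p=0.0382, T=0.512, ωT=1.554637, cosh=2.472317, sinh=2.261050; start (x,ẋ)=(0.079400, 0.236400) → end (x,ẋ)=(0.316094, 0.867312)
phase 2: p=0.4386, T=0.267, ωT=0.810719, cosh=1.347031, sinh=0.902493; start (x,ẋ)=(0.316094, 0.867312) → end (x,ẋ)=(0.531368, 0.832591)
phase 3: p=0.7503, T=0.646, ωT=1.961514, cosh=3.625366, sinh=3.484721; start (x,ẋ)=(0.531368, 0.832591) → end (x,ẋ)=(0.912112, 0.701922)
phase 4: p=1.1129, T=0.294, ωT=0.892702, cosh=1.425633, sinh=1.016085; start (x,ẋ)=(0.912112, 0.701922) → end (x,ẋ)=(1.061538, 0.381205)

x = 1.0615, ẋ = 0.3812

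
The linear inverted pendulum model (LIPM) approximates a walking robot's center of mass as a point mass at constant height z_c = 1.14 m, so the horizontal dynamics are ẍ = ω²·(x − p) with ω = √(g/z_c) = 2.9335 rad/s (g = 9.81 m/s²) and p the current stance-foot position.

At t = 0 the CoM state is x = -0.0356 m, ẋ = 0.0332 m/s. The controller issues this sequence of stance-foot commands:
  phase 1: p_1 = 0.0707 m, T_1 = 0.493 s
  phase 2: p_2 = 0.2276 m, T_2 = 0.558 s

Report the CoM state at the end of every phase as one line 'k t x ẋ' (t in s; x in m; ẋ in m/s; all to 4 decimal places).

1 0.4930 -0.1448 -0.5511
2 1.0510 -1.2301 -4.1707

phase 1: p=0.0707, T=0.493, ωT=1.446215, cosh=2.241235, sinh=2.005776; start (x,ẋ)=(-0.035600, 0.033200) → end (x,ẋ)=(-0.144843, -0.551054)
phase 2: p=0.2276, T=0.558, ωT=1.636893, cosh=2.666880, sinh=2.472297; start (x,ẋ)=(-0.144843, -0.551054) → end (x,ẋ)=(-1.230078, -4.170731)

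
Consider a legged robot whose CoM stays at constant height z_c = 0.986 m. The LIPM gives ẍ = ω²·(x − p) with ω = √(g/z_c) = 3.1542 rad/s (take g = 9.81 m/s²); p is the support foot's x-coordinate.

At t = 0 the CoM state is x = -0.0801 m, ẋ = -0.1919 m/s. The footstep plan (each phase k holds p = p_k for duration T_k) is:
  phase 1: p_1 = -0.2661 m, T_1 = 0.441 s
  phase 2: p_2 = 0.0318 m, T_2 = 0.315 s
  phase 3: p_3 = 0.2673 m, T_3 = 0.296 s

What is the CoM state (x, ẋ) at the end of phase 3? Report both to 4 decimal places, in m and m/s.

phase 1: p=-0.2661, T=0.441, ωT=1.391002, cosh=2.133851, sinh=1.885025; start (x,ẋ)=(-0.080100, -0.191900) → end (x,ẋ)=(0.016112, 0.696423)
phase 2: p=0.0318, T=0.315, ωT=0.993573, cosh=1.535559, sinh=1.165308; start (x,ẋ)=(0.016112, 0.696423) → end (x,ẋ)=(0.265001, 1.011736)
phase 3: p=0.2673, T=0.296, ωT=0.933643, cosh=1.468439, sinh=1.075320; start (x,ẋ)=(0.265001, 1.011736) → end (x,ẋ)=(0.608843, 1.477877)

x = 0.6088, ẋ = 1.4779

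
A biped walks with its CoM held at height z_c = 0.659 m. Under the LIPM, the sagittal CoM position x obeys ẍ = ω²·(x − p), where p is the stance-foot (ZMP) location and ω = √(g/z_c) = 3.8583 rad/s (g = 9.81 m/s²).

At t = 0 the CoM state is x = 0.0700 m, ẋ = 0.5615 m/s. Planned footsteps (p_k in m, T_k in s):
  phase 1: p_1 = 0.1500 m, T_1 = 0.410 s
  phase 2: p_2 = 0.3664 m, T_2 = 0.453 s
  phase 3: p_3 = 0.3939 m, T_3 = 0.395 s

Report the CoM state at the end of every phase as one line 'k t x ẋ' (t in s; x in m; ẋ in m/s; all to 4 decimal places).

1 0.4100 0.2862 0.7044
2 0.8630 0.6374 1.2221
3 1.2580 1.6718 4.9921

phase 1: p=0.1500, T=0.410, ωT=1.581903, cosh=2.534894, sinh=2.329310; start (x,ẋ)=(0.070000, 0.561500) → end (x,ẋ)=(0.286194, 0.704369)
phase 2: p=0.3664, T=0.453, ωT=1.747810, cosh=2.958084, sinh=2.783929; start (x,ẋ)=(0.286194, 0.704369) → end (x,ẋ)=(0.637376, 1.222070)
phase 3: p=0.3939, T=0.395, ωT=1.524029, cosh=2.404257, sinh=2.186424; start (x,ẋ)=(0.637376, 1.222070) → end (x,ẋ)=(1.671802, 4.992105)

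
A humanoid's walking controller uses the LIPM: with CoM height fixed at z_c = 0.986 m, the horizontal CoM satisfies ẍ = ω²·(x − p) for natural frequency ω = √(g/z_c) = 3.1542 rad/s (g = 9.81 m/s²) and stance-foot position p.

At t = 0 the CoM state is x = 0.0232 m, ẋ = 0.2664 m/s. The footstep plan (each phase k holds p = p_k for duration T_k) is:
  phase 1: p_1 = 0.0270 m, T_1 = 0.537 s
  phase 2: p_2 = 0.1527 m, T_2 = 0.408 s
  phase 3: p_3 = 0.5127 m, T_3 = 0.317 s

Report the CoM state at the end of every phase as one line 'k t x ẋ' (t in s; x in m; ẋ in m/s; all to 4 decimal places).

1 0.5370 0.2383 0.7176
2 0.9450 0.7001 1.8501
3 1.2620 1.4910 3.5490

phase 1: p=0.0270, T=0.537, ωT=1.693805, cosh=2.811981, sinh=2.628162; start (x,ẋ)=(0.023200, 0.266400) → end (x,ẋ)=(0.238286, 0.717611)
phase 2: p=0.1527, T=0.408, ωT=1.286914, cosh=1.948857, sinh=1.672735; start (x,ẋ)=(0.238286, 0.717611) → end (x,ẋ)=(0.700058, 1.850084)
phase 3: p=0.5127, T=0.317, ωT=0.999881, cosh=1.542941, sinh=1.175018; start (x,ẋ)=(0.700058, 1.850084) → end (x,ẋ)=(1.490985, 3.548965)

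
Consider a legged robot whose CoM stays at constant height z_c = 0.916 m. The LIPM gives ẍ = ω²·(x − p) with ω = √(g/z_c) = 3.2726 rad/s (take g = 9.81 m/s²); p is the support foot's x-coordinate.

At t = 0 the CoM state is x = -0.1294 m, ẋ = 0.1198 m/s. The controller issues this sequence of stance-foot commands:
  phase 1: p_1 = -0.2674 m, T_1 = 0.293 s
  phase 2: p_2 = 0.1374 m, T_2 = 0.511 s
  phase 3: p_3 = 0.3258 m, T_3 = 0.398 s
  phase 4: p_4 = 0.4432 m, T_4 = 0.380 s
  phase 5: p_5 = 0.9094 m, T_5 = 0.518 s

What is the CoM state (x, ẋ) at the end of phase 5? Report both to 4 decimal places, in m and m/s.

phase 1: p=-0.2674, T=0.293, ωT=0.958872, cosh=1.496038, sinh=1.112713; start (x,ẋ)=(-0.129400, 0.119800) → end (x,ẋ)=(-0.020214, 0.681748)
phase 2: p=0.1374, T=0.511, ωT=1.672299, cosh=2.756104, sinh=2.568289; start (x,ẋ)=(-0.020214, 0.681748) → end (x,ẋ)=(0.238026, 0.554227)
phase 3: p=0.3258, T=0.398, ωT=1.302495, cosh=1.975157, sinh=1.703305; start (x,ẋ)=(0.238026, 0.554227) → end (x,ẋ)=(0.440894, 0.605414)
phase 4: p=0.4432, T=0.380, ωT=1.243588, cosh=1.878191, sinh=1.589843; start (x,ẋ)=(0.440894, 0.605414) → end (x,ẋ)=(0.732981, 1.125084)
phase 5: p=0.9094, T=0.518, ωT=1.695207, cosh=2.815667, sinh=2.632106; start (x,ẋ)=(0.732981, 1.125084) → end (x,ẋ)=(1.317553, 1.648223)

x = 1.3176, ẋ = 1.6482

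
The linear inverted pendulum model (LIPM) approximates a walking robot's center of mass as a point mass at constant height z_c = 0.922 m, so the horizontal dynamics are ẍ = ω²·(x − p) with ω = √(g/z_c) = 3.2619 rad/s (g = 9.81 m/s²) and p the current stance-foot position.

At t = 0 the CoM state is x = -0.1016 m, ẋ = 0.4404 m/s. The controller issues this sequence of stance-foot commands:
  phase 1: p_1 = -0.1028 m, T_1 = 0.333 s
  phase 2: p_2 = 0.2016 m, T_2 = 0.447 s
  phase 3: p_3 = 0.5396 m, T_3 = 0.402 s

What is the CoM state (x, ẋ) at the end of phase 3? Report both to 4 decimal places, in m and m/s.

phase 1: p=-0.1028, T=0.333, ωT=1.086213, cosh=1.650262, sinh=1.312769; start (x,ẋ)=(-0.101600, 0.440400) → end (x,ẋ)=(0.076422, 0.731914)
phase 2: p=0.2016, T=0.447, ωT=1.458069, cosh=2.265170, sinh=2.032484; start (x,ẋ)=(0.076422, 0.731914) → end (x,ẋ)=(0.374104, 0.828006)
phase 3: p=0.5396, T=0.402, ωT=1.311284, cosh=1.990204, sinh=1.720730; start (x,ẋ)=(0.374104, 0.828006) → end (x,ẋ)=(0.647023, 0.718998)

x = 0.6470, ẋ = 0.7190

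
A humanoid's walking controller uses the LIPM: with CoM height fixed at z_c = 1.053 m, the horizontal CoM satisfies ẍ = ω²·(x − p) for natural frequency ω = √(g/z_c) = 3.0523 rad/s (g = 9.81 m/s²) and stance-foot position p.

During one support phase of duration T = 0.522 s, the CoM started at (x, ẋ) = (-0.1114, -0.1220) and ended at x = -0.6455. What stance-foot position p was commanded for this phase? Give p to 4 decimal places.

p = 0.1703

ωT = 3.0523·0.522 = 1.593301; cosh(ωT) = 2.561607, sinh(ωT) = 2.358354
x(T) = p + (x₀−p)·cosh(ωT) + (ẋ₀/ω)·sinh(ωT) ⇒ p·(1 − cosh) = x(T) − x₀·cosh − (ẋ₀/ω)·sinh
numerator   = -0.6455 − (-0.1114)·2.561607 − (-0.1220/3.0523)·2.358354 = -0.265874
denominator = 1 − 2.561607 = -1.561607
p = -0.265874 / -1.561607 = 0.1703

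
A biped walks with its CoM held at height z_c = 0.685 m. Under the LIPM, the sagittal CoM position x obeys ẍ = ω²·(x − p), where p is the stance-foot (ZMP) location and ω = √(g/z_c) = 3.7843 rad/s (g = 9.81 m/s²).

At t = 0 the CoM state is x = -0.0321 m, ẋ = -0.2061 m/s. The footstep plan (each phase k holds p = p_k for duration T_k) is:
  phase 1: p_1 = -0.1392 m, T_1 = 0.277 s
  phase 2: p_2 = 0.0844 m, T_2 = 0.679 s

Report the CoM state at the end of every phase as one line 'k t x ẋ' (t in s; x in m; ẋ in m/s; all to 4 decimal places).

phase 1: p=-0.1392, T=0.277, ωT=1.048251, cosh=1.601604, sinh=1.251054; start (x,ẋ)=(-0.032100, -0.206100) → end (x,ẋ)=(-0.035803, 0.176960)
phase 2: p=0.0844, T=0.679, ωT=2.569540, cosh=6.568191, sinh=6.491620; start (x,ẋ)=(-0.035803, 0.176960) → end (x,ẋ)=(-0.401558, -1.790629)

1 0.2770 -0.0358 0.1770
2 0.9560 -0.4016 -1.7906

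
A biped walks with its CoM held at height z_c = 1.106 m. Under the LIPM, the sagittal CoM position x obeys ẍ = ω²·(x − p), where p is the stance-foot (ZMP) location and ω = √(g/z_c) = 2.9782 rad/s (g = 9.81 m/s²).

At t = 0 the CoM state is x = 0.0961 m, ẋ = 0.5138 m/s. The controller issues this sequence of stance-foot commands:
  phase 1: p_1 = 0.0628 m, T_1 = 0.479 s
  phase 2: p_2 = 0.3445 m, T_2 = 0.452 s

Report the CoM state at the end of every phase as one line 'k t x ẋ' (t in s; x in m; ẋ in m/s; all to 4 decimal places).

1 0.4790 0.4746 1.3261
2 0.9310 1.4090 3.4146

phase 1: p=0.0628, T=0.479, ωT=1.426558, cosh=2.202237, sinh=1.962103; start (x,ẋ)=(0.096100, 0.513800) → end (x,ẋ)=(0.474637, 1.326099)
phase 2: p=0.3445, T=0.452, ωT=1.346146, cosh=2.051415, sinh=1.791174; start (x,ẋ)=(0.474637, 1.326099) → end (x,ẋ)=(1.409019, 3.414593)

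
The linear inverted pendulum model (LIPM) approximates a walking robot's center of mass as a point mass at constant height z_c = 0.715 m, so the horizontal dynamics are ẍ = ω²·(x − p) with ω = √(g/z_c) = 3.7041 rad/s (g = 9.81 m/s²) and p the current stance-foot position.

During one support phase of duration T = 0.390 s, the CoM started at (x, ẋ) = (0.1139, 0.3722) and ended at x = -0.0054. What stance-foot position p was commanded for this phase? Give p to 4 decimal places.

p = 0.3728

ωT = 3.7041·0.390 = 1.444599; cosh(ωT) = 2.237996, sinh(ωT) = 2.002155
x(T) = p + (x₀−p)·cosh(ωT) + (ẋ₀/ω)·sinh(ωT) ⇒ p·(1 − cosh) = x(T) − x₀·cosh − (ẋ₀/ω)·sinh
numerator   = -0.0054 − (0.1139)·2.237996 − (0.3722/3.7041)·2.002155 = -0.461491
denominator = 1 − 2.237996 = -1.237996
p = -0.461491 / -1.237996 = 0.3728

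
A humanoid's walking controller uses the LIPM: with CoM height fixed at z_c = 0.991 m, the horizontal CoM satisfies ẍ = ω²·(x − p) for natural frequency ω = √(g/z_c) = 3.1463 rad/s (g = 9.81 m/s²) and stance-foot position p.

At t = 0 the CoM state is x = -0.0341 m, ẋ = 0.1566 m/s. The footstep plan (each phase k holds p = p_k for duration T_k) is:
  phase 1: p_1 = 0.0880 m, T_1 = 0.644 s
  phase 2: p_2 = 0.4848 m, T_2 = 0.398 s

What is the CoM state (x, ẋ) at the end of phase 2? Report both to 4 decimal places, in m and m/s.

x = -1.2288, ẋ = -5.0141

phase 1: p=0.0880, T=0.644, ωT=2.026217, cosh=3.858586, sinh=3.726752; start (x,ẋ)=(-0.034100, 0.156600) → end (x,ẋ)=(-0.197643, -0.827427)
phase 2: p=0.4848, T=0.398, ωT=1.252227, cosh=1.891997, sinh=1.606129; start (x,ẋ)=(-0.197643, -0.827427) → end (x,ẋ)=(-1.228766, -5.014120)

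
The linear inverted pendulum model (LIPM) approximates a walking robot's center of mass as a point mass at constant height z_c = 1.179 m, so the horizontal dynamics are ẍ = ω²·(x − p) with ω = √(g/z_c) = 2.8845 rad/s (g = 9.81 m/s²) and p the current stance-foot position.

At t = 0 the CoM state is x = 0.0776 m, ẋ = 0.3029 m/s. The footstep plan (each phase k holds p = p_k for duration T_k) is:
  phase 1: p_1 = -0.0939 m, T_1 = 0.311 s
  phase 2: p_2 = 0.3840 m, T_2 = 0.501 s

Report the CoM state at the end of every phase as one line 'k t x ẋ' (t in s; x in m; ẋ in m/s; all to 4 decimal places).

phase 1: p=-0.0939, T=0.311, ωT=0.897080, cosh=1.430095, sinh=1.022336; start (x,ẋ)=(0.077600, 0.302900) → end (x,ẋ)=(0.258716, 0.938917)
phase 2: p=0.3840, T=0.501, ωT=1.445134, cosh=2.239069, sinh=2.003354; start (x,ẋ)=(0.258716, 0.938917) → end (x,ẋ)=(0.755581, 1.378325)

1 0.3110 0.2587 0.9389
2 0.8120 0.7556 1.3783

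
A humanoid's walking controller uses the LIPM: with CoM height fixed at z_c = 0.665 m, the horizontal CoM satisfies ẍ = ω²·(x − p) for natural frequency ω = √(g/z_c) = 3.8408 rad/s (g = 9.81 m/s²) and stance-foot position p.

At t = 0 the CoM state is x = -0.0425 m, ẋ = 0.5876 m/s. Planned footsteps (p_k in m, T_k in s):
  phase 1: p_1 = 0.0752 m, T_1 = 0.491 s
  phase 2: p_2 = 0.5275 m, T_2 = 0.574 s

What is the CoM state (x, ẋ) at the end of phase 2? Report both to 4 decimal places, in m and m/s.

x = -0.4956, ẋ = -3.7206

phase 1: p=0.0752, T=0.491, ωT=1.885833, cosh=3.371772, sinh=3.220070; start (x,ẋ)=(-0.042500, 0.587600) → end (x,ẋ)=(0.170978, 0.525582)
phase 2: p=0.5275, T=0.574, ωT=2.204619, cosh=4.588545, sinh=4.478253; start (x,ẋ)=(0.170978, 0.525582) → end (x,ẋ)=(-0.495608, -3.720557)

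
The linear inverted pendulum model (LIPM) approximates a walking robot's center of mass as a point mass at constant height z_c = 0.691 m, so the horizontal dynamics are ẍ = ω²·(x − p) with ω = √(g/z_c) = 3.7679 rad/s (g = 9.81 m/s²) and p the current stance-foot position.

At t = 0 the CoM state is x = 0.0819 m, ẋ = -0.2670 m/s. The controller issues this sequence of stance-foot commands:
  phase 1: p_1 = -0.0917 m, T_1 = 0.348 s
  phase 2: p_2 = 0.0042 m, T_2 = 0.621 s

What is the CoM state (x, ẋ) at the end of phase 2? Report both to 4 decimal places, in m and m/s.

x = 1.4836, ẋ = 5.5852

phase 1: p=-0.0917, T=0.348, ωT=1.311229, cosh=1.990110, sinh=1.720622; start (x,ẋ)=(0.081900, -0.267000) → end (x,ẋ)=(0.131857, 0.594112)
phase 2: p=0.0042, T=0.621, ωT=2.339866, cosh=5.238093, sinh=5.141752; start (x,ẋ)=(0.131857, 0.594112) → end (x,ẋ)=(1.483616, 5.585188)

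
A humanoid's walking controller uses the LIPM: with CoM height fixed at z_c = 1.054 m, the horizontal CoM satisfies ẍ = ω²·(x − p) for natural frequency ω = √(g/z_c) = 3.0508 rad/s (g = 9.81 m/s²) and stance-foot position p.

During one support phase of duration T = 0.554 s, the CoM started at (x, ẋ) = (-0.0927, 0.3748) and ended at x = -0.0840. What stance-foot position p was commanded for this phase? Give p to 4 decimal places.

p = 0.0809

ωT = 3.0508·0.554 = 1.690143; cosh(ωT) = 2.802375, sinh(ωT) = 2.617882
x(T) = p + (x₀−p)·cosh(ωT) + (ẋ₀/ω)·sinh(ωT) ⇒ p·(1 − cosh) = x(T) − x₀·cosh − (ẋ₀/ω)·sinh
numerator   = -0.0840 − (-0.0927)·2.802375 − (0.3748/3.0508)·2.617882 = -0.145835
denominator = 1 − 2.802375 = -1.802375
p = -0.145835 / -1.802375 = 0.0809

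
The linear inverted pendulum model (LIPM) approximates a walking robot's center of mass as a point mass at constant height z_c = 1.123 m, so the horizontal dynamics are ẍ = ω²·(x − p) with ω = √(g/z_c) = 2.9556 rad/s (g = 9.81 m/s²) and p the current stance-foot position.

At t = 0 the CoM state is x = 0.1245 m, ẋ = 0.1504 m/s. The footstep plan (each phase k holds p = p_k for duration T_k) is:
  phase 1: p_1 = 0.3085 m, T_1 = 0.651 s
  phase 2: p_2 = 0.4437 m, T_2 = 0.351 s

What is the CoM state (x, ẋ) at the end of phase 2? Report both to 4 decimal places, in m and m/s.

phase 1: p=0.3085, T=0.651, ωT=1.924096, cosh=3.497480, sinh=3.351472; start (x,ẋ)=(0.124500, 0.150400) → end (x,ẋ)=(-0.164492, -1.296611)
phase 2: p=0.4437, T=0.351, ωT=1.037416, cosh=1.588142, sinh=1.233773; start (x,ẋ)=(-0.164492, -1.296611) → end (x,ẋ)=(-1.063447, -4.276998)

x = -1.0634, ẋ = -4.2770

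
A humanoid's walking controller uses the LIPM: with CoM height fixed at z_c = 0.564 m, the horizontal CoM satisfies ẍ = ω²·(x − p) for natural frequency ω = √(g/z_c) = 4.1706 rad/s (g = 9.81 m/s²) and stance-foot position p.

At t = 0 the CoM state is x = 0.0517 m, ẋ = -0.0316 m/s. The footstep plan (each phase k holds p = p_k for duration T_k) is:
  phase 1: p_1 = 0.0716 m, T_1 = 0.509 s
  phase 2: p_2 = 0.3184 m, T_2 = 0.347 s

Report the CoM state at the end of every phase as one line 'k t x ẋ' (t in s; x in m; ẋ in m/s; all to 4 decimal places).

1 0.5090 -0.0439 -0.4756
2 0.8560 -0.7234 -4.1012

phase 1: p=0.0716, T=0.509, ωT=2.122835, cosh=4.237242, sinh=4.117551; start (x,ẋ)=(0.051700, -0.031600) → end (x,ẋ)=(-0.043919, -0.475633)
phase 2: p=0.3184, T=0.347, ωT=1.447198, cosh=2.243208, sinh=2.007979; start (x,ẋ)=(-0.043919, -0.475633) → end (x,ẋ)=(-0.723356, -4.101177)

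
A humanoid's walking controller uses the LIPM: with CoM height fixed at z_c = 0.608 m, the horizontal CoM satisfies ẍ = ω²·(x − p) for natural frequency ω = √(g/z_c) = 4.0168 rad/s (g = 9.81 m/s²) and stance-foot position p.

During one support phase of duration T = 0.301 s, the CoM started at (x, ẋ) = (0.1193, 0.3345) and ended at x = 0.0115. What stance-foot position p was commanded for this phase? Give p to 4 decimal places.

ωT = 4.0168·0.301 = 1.209057; cosh(ωT) = 1.824401, sinh(ωT) = 1.525922
x(T) = p + (x₀−p)·cosh(ωT) + (ẋ₀/ω)·sinh(ωT) ⇒ p·(1 − cosh) = x(T) − x₀·cosh − (ẋ₀/ω)·sinh
numerator   = 0.0115 − (0.1193)·1.824401 − (0.3345/4.0168)·1.525922 = -0.333223
denominator = 1 − 1.824401 = -0.824401
p = -0.333223 / -0.824401 = 0.4042

p = 0.4042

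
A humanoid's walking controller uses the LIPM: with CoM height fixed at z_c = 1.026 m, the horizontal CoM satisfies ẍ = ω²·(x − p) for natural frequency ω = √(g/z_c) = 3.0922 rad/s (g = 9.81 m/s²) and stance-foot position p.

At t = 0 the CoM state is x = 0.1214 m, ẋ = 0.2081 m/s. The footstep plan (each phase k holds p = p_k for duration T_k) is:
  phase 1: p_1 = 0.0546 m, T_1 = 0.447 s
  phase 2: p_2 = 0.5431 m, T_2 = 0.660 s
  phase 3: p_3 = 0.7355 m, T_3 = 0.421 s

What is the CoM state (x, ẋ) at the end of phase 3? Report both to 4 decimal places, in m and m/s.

x = 0.9937, ẋ = 1.0137

phase 1: p=0.0546, T=0.447, ωT=1.382213, cosh=2.117366, sinh=1.866344; start (x,ẋ)=(0.121400, 0.208100) → end (x,ẋ)=(0.321642, 0.826134)
phase 2: p=0.5431, T=0.660, ωT=2.040852, cosh=3.913541, sinh=3.783623; start (x,ẋ)=(0.321642, 0.826134) → end (x,ẋ)=(0.687274, 0.642111)
phase 3: p=0.7355, T=0.421, ωT=1.301816, cosh=1.974002, sinh=1.701965; start (x,ẋ)=(0.687274, 0.642111) → end (x,ẋ)=(0.993723, 1.013724)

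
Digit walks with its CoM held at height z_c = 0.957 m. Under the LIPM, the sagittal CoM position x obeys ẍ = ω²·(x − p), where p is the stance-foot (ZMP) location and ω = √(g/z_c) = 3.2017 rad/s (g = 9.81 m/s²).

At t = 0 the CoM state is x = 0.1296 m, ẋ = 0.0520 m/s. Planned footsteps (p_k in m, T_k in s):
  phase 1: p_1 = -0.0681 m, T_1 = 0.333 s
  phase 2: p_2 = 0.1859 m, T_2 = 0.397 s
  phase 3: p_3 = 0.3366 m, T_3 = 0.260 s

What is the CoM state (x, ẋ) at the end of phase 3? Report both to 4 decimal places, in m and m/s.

x = 1.6241, ẋ = 4.4067

phase 1: p=-0.0681, T=0.333, ωT=1.066166, cosh=1.624275, sinh=1.279949; start (x,ẋ)=(0.129600, 0.052000) → end (x,ẋ)=(0.273807, 0.894639)
phase 2: p=0.1859, T=0.397, ωT=1.271075, cosh=1.922606, sinh=1.642076; start (x,ẋ)=(0.273807, 0.894639) → end (x,ẋ)=(0.813750, 2.182206)
phase 3: p=0.3366, T=0.260, ωT=0.832442, cosh=1.366956, sinh=0.931970; start (x,ẋ)=(0.813750, 2.182206) → end (x,ẋ)=(1.624053, 4.406742)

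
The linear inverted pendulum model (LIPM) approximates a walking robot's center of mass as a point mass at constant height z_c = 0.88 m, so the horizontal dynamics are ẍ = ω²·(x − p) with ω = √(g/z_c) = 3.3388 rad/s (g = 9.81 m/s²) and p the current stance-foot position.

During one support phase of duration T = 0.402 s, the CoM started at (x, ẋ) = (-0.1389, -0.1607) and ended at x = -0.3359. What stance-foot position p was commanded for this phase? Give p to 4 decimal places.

ωT = 3.3388·0.402 = 1.342198; cosh(ωT) = 2.044358, sinh(ωT) = 1.783087
x(T) = p + (x₀−p)·cosh(ωT) + (ẋ₀/ω)·sinh(ωT) ⇒ p·(1 − cosh) = x(T) − x₀·cosh − (ẋ₀/ω)·sinh
numerator   = -0.3359 − (-0.1389)·2.044358 − (-0.1607/3.3388)·1.783087 = 0.033883
denominator = 1 − 2.044358 = -1.044358
p = 0.033883 / -1.044358 = -0.0324

p = -0.0324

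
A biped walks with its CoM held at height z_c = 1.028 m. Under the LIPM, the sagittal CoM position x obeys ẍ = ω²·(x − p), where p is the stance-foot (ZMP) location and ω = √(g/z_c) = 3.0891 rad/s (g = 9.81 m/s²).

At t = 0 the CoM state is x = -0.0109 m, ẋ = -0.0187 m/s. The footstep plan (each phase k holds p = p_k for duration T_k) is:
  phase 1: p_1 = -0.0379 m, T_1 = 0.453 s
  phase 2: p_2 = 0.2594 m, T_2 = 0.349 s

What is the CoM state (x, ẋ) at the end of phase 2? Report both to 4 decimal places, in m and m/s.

phase 1: p=-0.0379, T=0.453, ωT=1.399362, cosh=2.149685, sinh=1.902930; start (x,ẋ)=(-0.010900, -0.018700) → end (x,ẋ)=(0.008622, 0.118516)
phase 2: p=0.2594, T=0.349, ωT=1.078096, cosh=1.639660, sinh=1.299418; start (x,ẋ)=(0.008622, 0.118516) → end (x,ẋ)=(-0.101937, -0.812304)

x = -0.1019, ẋ = -0.8123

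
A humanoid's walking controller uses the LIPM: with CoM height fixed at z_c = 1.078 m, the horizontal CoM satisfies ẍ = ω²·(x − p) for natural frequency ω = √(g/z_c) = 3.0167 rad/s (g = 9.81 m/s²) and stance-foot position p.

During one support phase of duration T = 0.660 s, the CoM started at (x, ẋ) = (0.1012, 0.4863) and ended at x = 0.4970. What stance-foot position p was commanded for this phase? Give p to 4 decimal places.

p = 0.1684

ωT = 3.0167·0.660 = 1.991022; cosh(ωT) = 3.729785, sinh(ωT) = 3.593229
x(T) = p + (x₀−p)·cosh(ωT) + (ẋ₀/ω)·sinh(ωT) ⇒ p·(1 − cosh) = x(T) − x₀·cosh − (ẋ₀/ω)·sinh
numerator   = 0.4970 − (0.1012)·3.729785 − (0.4863/3.0167)·3.593229 = -0.459692
denominator = 1 − 3.729785 = -2.729785
p = -0.459692 / -2.729785 = 0.1684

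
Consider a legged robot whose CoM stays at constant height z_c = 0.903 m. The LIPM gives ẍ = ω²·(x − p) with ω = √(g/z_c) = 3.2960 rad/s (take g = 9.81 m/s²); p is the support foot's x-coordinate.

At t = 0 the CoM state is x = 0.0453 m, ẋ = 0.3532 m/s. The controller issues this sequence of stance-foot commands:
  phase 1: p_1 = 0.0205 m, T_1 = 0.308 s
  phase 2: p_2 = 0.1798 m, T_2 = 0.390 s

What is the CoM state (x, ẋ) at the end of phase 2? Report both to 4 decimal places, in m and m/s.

phase 1: p=0.0205, T=0.308, ωT=1.015168, cosh=1.561084, sinh=1.198743; start (x,ẋ)=(0.045300, 0.353200) → end (x,ẋ)=(0.187672, 0.649361)
phase 2: p=0.1798, T=0.390, ωT=1.285440, cosh=1.946394, sinh=1.669865; start (x,ẋ)=(0.187672, 0.649361) → end (x,ẋ)=(0.524111, 1.307241)

x = 0.5241, ẋ = 1.3072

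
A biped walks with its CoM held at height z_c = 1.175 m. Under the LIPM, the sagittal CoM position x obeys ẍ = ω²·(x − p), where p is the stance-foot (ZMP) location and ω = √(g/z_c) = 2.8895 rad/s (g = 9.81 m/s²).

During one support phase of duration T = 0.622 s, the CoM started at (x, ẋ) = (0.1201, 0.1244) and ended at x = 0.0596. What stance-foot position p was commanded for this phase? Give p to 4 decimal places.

p = 0.2091

ωT = 2.8895·0.622 = 1.797269; cosh(ωT) = 3.099450, sinh(ωT) = 2.933699
x(T) = p + (x₀−p)·cosh(ωT) + (ẋ₀/ω)·sinh(ωT) ⇒ p·(1 − cosh) = x(T) − x₀·cosh − (ẋ₀/ω)·sinh
numerator   = 0.0596 − (0.1201)·3.099450 − (0.1244/2.8895)·2.933699 = -0.438947
denominator = 1 − 3.099450 = -2.099450
p = -0.438947 / -2.099450 = 0.2091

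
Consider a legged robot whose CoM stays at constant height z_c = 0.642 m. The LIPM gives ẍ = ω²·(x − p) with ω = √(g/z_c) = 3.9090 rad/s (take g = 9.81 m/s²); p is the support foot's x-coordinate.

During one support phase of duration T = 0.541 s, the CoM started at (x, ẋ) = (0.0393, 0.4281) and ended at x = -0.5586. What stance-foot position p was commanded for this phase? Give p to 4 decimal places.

p = 0.3655

ωT = 3.9090·0.541 = 2.114769; cosh(ωT) = 4.204166, sinh(ωT) = 4.083505
x(T) = p + (x₀−p)·cosh(ωT) + (ẋ₀/ω)·sinh(ωT) ⇒ p·(1 − cosh) = x(T) − x₀·cosh − (ẋ₀/ω)·sinh
numerator   = -0.5586 − (0.0393)·4.204166 − (0.4281/3.9090)·4.083505 = -1.171035
denominator = 1 − 4.204166 = -3.204166
p = -1.171035 / -3.204166 = 0.3655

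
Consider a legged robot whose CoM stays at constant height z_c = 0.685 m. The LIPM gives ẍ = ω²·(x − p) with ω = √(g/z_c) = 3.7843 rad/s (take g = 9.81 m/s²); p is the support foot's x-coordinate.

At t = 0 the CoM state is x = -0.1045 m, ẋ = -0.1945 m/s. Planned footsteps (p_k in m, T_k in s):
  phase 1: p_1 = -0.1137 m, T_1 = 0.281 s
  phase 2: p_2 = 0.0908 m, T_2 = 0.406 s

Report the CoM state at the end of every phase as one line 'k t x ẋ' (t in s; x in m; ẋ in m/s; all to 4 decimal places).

1 0.2810 -0.1643 -0.2708
2 0.6870 -0.6882 -2.7985

phase 1: p=-0.1137, T=0.281, ωT=1.063388, cosh=1.620726, sinh=1.275442; start (x,ẋ)=(-0.104500, -0.194500) → end (x,ẋ)=(-0.164343, -0.270826)
phase 2: p=0.0908, T=0.406, ωT=1.536426, cosh=2.431548, sinh=2.216400; start (x,ẋ)=(-0.164343, -0.270826) → end (x,ẋ)=(-0.688210, -2.798541)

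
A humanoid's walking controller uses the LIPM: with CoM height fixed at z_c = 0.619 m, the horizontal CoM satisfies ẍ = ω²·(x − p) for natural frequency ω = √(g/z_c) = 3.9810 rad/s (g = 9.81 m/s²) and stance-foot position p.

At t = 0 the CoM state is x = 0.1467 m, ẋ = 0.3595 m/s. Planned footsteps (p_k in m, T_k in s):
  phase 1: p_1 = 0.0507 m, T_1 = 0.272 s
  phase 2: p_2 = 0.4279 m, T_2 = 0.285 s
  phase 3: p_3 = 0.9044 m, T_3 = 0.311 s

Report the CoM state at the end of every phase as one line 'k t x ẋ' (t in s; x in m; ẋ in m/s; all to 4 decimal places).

1 0.2720 0.3267 1.0913
2 0.5570 0.6365 1.3109
3 0.8680 0.9237 0.7661

phase 1: p=0.0507, T=0.272, ωT=1.082832, cosh=1.645833, sinh=1.307198; start (x,ẋ)=(0.146700, 0.359500) → end (x,ẋ)=(0.326745, 1.091257)
phase 2: p=0.4279, T=0.285, ωT=1.134585, cosh=1.715719, sinh=1.394164; start (x,ẋ)=(0.326745, 1.091257) → end (x,ẋ)=(0.636509, 1.310863)
phase 3: p=0.9044, T=0.311, ωT=1.238091, cosh=1.869480, sinh=1.579543; start (x,ẋ)=(0.636509, 1.310863) → end (x,ẋ)=(0.923695, 0.766093)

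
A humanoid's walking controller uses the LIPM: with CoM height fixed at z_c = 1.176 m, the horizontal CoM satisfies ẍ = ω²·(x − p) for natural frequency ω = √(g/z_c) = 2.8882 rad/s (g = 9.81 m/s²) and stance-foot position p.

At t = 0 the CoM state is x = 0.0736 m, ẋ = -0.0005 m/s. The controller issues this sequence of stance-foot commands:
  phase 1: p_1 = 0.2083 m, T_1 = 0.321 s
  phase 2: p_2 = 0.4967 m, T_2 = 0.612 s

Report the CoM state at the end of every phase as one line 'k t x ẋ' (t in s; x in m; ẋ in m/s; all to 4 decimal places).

phase 1: p=0.2083, T=0.321, ωT=0.927112, cosh=1.461448, sinh=1.065753; start (x,ẋ)=(0.073600, -0.000500) → end (x,ẋ)=(0.011258, -0.415352)
phase 2: p=0.4967, T=0.612, ωT=1.767578, cosh=3.013700, sinh=2.842954; start (x,ẋ)=(0.011258, -0.415352) → end (x,ẋ)=(-1.375120, -5.237715)

1 0.3210 0.0113 -0.4154
2 0.9330 -1.3751 -5.2377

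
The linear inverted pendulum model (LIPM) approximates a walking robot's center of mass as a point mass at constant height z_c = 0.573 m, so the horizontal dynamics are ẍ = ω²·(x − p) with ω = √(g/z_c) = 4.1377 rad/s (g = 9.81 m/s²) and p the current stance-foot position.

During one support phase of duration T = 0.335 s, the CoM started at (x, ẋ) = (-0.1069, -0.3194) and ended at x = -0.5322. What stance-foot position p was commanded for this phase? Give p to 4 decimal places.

p = 0.1426

ωT = 4.1377·0.335 = 1.386130; cosh(ωT) = 2.124691, sinh(ωT) = 1.874650
x(T) = p + (x₀−p)·cosh(ωT) + (ẋ₀/ω)·sinh(ωT) ⇒ p·(1 − cosh) = x(T) − x₀·cosh − (ẋ₀/ω)·sinh
numerator   = -0.5322 − (-0.1069)·2.124691 − (-0.3194/4.1377)·1.874650 = -0.160361
denominator = 1 − 2.124691 = -1.124691
p = -0.160361 / -1.124691 = 0.1426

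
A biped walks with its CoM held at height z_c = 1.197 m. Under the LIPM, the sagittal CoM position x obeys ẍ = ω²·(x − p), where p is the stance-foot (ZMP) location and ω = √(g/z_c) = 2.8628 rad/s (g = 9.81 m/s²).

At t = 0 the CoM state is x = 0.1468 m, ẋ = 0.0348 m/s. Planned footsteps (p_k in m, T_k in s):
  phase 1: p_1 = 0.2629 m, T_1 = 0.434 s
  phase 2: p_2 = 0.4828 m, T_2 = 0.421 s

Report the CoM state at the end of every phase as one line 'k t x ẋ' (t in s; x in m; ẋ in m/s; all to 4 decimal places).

1 0.4340 0.0644 -0.4624
2 0.8550 -0.5235 -2.6606

phase 1: p=0.2629, T=0.434, ωT=1.242455, cosh=1.876391, sinh=1.587717; start (x,ẋ)=(0.146800, 0.034800) → end (x,ẋ)=(0.064351, -0.462413)
phase 2: p=0.4828, T=0.421, ωT=1.205239, cosh=1.818588, sinh=1.518968; start (x,ẋ)=(0.064351, -0.462413) → end (x,ẋ)=(-0.523537, -2.660564)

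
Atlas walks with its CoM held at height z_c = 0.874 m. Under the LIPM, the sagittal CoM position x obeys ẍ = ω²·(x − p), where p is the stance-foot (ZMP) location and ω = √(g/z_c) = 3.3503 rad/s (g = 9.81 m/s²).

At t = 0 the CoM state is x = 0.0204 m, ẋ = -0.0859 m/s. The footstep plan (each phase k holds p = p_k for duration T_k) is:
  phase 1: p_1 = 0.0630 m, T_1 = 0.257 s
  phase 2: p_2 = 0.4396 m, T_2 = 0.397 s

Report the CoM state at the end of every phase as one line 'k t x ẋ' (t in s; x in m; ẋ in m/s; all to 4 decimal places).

phase 1: p=0.0630, T=0.257, ωT=0.861027, cosh=1.394158, sinh=0.971431; start (x,ẋ)=(0.020400, -0.085900) → end (x,ẋ)=(-0.021298, -0.258404)
phase 2: p=0.4396, T=0.397, ωT=1.330069, cosh=2.022882, sinh=1.758423; start (x,ẋ)=(-0.021298, -0.258404) → end (x,ẋ)=(-0.628367, -3.237983)

1 0.2570 -0.0213 -0.2584
2 0.6540 -0.6284 -3.2380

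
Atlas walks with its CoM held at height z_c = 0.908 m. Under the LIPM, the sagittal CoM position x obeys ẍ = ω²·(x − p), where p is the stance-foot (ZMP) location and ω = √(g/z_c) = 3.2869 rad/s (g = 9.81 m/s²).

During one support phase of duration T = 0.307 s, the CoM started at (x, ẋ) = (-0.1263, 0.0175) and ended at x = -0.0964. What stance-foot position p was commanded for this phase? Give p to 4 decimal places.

p = -0.1689

ωT = 3.2869·0.307 = 1.009078; cosh(ωT) = 1.553813, sinh(ωT) = 1.189258
x(T) = p + (x₀−p)·cosh(ωT) + (ẋ₀/ω)·sinh(ωT) ⇒ p·(1 − cosh) = x(T) − x₀·cosh − (ẋ₀/ω)·sinh
numerator   = -0.0964 − (-0.1263)·1.553813 − (0.0175/3.2869)·1.189258 = 0.093515
denominator = 1 − 1.553813 = -0.553813
p = 0.093515 / -0.553813 = -0.1689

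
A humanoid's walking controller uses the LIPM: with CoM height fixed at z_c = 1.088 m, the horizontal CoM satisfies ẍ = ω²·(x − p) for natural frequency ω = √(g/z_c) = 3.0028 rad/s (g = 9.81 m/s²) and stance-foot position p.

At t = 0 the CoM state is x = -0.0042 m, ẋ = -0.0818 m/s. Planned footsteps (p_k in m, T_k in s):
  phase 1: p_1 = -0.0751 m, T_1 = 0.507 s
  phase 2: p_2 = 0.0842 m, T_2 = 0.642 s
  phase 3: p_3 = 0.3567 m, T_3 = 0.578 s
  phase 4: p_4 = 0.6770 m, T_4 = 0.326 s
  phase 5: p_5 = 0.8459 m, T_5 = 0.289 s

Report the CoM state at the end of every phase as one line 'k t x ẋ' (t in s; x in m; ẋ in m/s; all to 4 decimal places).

phase 1: p=-0.0751, T=0.507, ωT=1.522420, cosh=2.400742, sinh=2.182559; start (x,ẋ)=(-0.004200, -0.081800) → end (x,ẋ)=(0.035657, 0.268283)
phase 2: p=0.0842, T=0.642, ωT=1.927798, cosh=3.509911, sinh=3.364443; start (x,ẋ)=(0.035657, 0.268283) → end (x,ẋ)=(0.214412, 0.451231)
phase 3: p=0.3567, T=0.578, ωT=1.735618, cosh=2.924363, sinh=2.748072; start (x,ẋ)=(0.214412, 0.451231) → end (x,ẋ)=(0.353552, 0.145417)
phase 4: p=0.6770, T=0.326, ωT=0.978913, cosh=1.518640, sinh=1.142921; start (x,ẋ)=(0.353552, 0.145417) → end (x,ẋ)=(0.241147, -0.889227)
phase 5: p=0.8459, T=0.289, ωT=0.867809, cosh=1.400779, sinh=0.980908; start (x,ẋ)=(0.241147, -0.889227) → end (x,ẋ)=(-0.291704, -3.026893)

1 0.5070 0.0357 0.2683
2 1.1490 0.2144 0.4512
3 1.7270 0.3536 0.1454
4 2.0530 0.2411 -0.8892
5 2.3420 -0.2917 -3.0269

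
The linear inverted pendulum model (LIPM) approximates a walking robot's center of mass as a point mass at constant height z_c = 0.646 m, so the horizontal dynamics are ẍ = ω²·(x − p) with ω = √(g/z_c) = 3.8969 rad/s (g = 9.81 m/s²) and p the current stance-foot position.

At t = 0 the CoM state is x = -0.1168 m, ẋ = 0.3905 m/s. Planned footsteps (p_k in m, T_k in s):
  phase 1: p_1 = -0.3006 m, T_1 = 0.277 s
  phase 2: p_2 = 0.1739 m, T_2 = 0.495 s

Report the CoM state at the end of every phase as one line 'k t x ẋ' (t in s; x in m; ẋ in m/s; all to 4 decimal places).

phase 1: p=-0.3006, T=0.277, ωT=1.079441, cosh=1.641410, sinh=1.301625; start (x,ẋ)=(-0.116800, 0.390500) → end (x,ẋ)=(0.131524, 1.573260)
phase 2: p=0.1739, T=0.495, ωT=1.928965, cosh=3.513843, sinh=3.368544; start (x,ẋ)=(0.131524, 1.573260) → end (x,ẋ)=(1.384949, 4.971925)

1 0.2770 0.1315 1.5733
2 0.7720 1.3849 4.9719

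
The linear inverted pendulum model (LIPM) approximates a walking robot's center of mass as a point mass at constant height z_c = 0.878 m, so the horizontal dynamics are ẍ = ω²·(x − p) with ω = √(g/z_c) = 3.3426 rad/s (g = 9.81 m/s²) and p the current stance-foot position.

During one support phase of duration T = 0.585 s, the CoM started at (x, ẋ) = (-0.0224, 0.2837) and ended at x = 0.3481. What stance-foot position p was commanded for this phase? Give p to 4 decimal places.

ωT = 3.3426·0.585 = 1.955421; cosh(ωT) = 3.604199, sinh(ωT) = 3.462694
x(T) = p + (x₀−p)·cosh(ωT) + (ẋ₀/ω)·sinh(ωT) ⇒ p·(1 − cosh) = x(T) − x₀·cosh − (ẋ₀/ω)·sinh
numerator   = 0.3481 − (-0.0224)·3.604199 − (0.2837/3.3426)·3.462694 = 0.134941
denominator = 1 − 3.604199 = -2.604199
p = 0.134941 / -2.604199 = -0.0518

p = -0.0518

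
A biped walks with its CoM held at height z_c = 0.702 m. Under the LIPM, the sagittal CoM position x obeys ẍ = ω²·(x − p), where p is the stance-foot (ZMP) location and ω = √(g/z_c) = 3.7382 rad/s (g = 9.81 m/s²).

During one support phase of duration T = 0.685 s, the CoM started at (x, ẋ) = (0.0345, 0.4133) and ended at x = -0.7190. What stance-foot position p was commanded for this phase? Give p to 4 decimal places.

ωT = 3.7382·0.685 = 2.560667; cosh(ωT) = 6.510851, sinh(ωT) = 6.433598
x(T) = p + (x₀−p)·cosh(ωT) + (ẋ₀/ω)·sinh(ωT) ⇒ p·(1 − cosh) = x(T) − x₀·cosh − (ẋ₀/ω)·sinh
numerator   = -0.7190 − (0.0345)·6.510851 − (0.4133/3.7382)·6.433598 = -1.654931
denominator = 1 − 6.510851 = -5.510851
p = -1.654931 / -5.510851 = 0.3003

p = 0.3003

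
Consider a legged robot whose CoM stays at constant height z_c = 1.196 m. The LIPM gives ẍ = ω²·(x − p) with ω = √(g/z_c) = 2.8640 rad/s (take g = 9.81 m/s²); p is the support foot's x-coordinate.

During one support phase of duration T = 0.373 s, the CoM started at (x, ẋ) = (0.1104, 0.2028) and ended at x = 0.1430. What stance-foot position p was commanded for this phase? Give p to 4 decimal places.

p = 0.2033

ωT = 2.8640·0.373 = 1.068272; cosh(ωT) = 1.626974, sinh(ωT) = 1.283372
x(T) = p + (x₀−p)·cosh(ωT) + (ẋ₀/ω)·sinh(ωT) ⇒ p·(1 − cosh) = x(T) − x₀·cosh − (ẋ₀/ω)·sinh
numerator   = 0.1430 − (0.1104)·1.626974 − (0.2028/2.8640)·1.283372 = -0.127494
denominator = 1 − 1.626974 = -0.626974
p = -0.127494 / -0.626974 = 0.2033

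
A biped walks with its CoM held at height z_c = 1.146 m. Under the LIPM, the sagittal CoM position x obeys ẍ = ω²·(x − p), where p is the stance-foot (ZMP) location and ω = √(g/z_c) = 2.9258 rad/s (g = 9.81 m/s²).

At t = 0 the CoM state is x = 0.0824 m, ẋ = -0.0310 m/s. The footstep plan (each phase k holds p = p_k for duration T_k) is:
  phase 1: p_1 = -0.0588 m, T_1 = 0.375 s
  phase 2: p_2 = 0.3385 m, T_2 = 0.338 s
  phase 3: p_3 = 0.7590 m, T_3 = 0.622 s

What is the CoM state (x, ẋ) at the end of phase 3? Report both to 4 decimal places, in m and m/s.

phase 1: p=-0.0588, T=0.375, ωT=1.097175, cosh=1.664752, sinh=1.330939; start (x,ẋ)=(0.082400, -0.031000) → end (x,ẋ)=(0.162161, 0.498234)
phase 2: p=0.3385, T=0.338, ωT=0.988920, cosh=1.530154, sinh=1.158176; start (x,ẋ)=(0.162161, 0.498234) → end (x,ẋ)=(0.265900, 0.164835)
phase 3: p=0.7590, T=0.622, ωT=1.819848, cosh=3.166484, sinh=3.004434; start (x,ẋ)=(0.265900, 0.164835) → end (x,ẋ)=(-0.633128, -3.812585)

x = -0.6331, ẋ = -3.8126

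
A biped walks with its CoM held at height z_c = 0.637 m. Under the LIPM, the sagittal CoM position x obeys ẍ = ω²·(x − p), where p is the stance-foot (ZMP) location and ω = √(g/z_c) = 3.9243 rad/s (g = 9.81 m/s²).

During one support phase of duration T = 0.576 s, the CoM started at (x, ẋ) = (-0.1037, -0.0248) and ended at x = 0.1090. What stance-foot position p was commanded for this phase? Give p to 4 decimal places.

ωT = 3.9243·0.576 = 2.260397; cosh(ωT) = 4.845601, sinh(ωT) = 4.741292
x(T) = p + (x₀−p)·cosh(ωT) + (ẋ₀/ω)·sinh(ωT) ⇒ p·(1 − cosh) = x(T) − x₀·cosh − (ẋ₀/ω)·sinh
numerator   = 0.1090 − (-0.1037)·4.845601 − (-0.0248/3.9243)·4.741292 = 0.641452
denominator = 1 − 4.845601 = -3.845601
p = 0.641452 / -3.845601 = -0.1668

p = -0.1668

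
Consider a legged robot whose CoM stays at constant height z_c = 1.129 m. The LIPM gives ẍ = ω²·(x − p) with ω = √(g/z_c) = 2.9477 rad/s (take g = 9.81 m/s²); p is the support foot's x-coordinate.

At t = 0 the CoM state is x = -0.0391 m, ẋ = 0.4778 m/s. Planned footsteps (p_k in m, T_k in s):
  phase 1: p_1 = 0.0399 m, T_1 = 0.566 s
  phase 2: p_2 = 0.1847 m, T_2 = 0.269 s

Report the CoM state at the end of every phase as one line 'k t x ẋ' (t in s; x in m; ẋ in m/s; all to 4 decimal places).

1 0.5660 0.2375 0.7165
2 0.8350 0.4686 1.0906

phase 1: p=0.0399, T=0.566, ωT=1.668398, cosh=2.746107, sinh=2.557558; start (x,ẋ)=(-0.039100, 0.477800) → end (x,ẋ)=(0.237519, 0.716516)
phase 2: p=0.1847, T=0.269, ωT=0.792931, cosh=1.331191, sinh=0.878674; start (x,ẋ)=(0.237519, 0.716516) → end (x,ẋ)=(0.468596, 1.090623)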